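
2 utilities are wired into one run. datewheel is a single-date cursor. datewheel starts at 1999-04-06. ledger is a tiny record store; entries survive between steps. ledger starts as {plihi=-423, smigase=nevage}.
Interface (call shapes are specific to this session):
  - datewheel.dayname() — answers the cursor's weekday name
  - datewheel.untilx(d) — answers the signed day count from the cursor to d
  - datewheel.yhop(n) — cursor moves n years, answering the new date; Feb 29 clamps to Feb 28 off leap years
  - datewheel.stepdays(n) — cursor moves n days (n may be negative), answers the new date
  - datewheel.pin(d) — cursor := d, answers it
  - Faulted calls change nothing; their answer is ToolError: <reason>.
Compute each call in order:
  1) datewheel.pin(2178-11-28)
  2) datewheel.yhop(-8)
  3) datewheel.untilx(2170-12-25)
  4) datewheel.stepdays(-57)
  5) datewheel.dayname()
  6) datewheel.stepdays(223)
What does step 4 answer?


Answer: 2170-10-02

Derivation:
% 1. datewheel.pin(d='2178-11-28') == 2178-11-28
% 2. datewheel.yhop(n='-8') == 2170-11-28
% 3. datewheel.untilx(d='2170-12-25') == 27
% 4. datewheel.stepdays(n='-57') == 2170-10-02
% 5. datewheel.dayname() == Tuesday
% 6. datewheel.stepdays(n='223') == 2171-05-13


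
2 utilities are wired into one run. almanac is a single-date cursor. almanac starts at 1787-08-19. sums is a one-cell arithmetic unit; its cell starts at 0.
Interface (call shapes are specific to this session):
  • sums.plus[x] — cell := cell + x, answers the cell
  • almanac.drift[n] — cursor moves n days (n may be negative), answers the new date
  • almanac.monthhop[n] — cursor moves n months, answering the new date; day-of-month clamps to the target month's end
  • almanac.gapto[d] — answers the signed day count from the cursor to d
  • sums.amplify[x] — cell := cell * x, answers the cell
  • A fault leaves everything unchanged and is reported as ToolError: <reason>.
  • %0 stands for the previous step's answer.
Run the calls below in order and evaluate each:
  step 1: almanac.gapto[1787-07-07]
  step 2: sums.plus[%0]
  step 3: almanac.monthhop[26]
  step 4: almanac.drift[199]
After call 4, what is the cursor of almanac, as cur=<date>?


Answer: cur=1790-05-06

Derivation:
I run almanac.gapto on d=1787-07-07, and get -43.
Calling sums.plus on x=%0, and get -43.
I use almanac.monthhop on n=26: 1789-10-19.
I call almanac.drift on n=199, giving 1790-05-06.


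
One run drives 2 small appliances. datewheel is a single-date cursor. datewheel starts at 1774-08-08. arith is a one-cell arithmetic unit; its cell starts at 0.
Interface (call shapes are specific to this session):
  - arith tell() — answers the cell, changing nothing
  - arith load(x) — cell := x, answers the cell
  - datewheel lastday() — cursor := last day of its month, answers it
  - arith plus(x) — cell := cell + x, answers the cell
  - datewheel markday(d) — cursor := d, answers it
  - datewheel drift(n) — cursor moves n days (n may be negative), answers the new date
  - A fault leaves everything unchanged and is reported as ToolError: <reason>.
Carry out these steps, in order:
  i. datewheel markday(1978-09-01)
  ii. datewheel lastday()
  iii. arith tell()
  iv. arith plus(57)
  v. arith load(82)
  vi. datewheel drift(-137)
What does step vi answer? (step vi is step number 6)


Act: datewheel markday[d: 1978-09-01]
Obs: 1978-09-01
Act: datewheel lastday[]
Obs: 1978-09-30
Act: arith tell[]
Obs: 0
Act: arith plus[x: 57]
Obs: 57
Act: arith load[x: 82]
Obs: 82
Act: datewheel drift[n: -137]
Obs: 1978-05-16

Answer: 1978-05-16


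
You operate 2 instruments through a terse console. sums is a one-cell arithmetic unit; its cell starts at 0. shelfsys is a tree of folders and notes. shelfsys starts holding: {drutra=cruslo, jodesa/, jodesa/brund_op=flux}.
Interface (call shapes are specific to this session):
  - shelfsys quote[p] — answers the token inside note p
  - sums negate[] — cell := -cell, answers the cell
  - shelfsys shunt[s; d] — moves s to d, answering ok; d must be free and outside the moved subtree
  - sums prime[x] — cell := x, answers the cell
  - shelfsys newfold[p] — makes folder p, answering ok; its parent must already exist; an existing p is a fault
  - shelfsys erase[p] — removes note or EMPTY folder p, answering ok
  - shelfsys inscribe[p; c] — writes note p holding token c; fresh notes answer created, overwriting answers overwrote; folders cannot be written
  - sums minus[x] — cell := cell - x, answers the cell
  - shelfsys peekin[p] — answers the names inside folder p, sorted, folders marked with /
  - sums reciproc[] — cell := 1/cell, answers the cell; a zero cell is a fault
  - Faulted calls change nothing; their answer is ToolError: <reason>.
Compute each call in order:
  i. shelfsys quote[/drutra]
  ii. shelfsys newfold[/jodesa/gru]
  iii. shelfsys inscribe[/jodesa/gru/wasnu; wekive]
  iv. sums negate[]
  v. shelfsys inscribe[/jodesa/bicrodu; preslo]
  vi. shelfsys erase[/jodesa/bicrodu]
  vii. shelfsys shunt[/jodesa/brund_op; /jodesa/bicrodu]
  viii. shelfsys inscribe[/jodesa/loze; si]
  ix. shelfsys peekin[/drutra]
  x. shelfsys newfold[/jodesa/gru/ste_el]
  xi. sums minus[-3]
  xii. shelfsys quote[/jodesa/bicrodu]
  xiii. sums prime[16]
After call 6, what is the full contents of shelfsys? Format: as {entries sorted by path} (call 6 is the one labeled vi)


·→ shelfsys quote(p='/drutra')
·← cruslo
·→ shelfsys newfold(p='/jodesa/gru')
·← ok
·→ shelfsys inscribe(p='/jodesa/gru/wasnu', c='wekive')
·← created
·→ sums negate()
·← 0
·→ shelfsys inscribe(p='/jodesa/bicrodu', c='preslo')
·← created
·→ shelfsys erase(p='/jodesa/bicrodu')
·← ok
·→ shelfsys shunt(s='/jodesa/brund_op', d='/jodesa/bicrodu')
·← ok
·→ shelfsys inscribe(p='/jodesa/loze', c='si')
·← created
·→ shelfsys peekin(p='/drutra')
·← ToolError: not a directory
·→ shelfsys newfold(p='/jodesa/gru/ste_el')
·← ok
·→ sums minus(x='-3')
·← 3
·→ shelfsys quote(p='/jodesa/bicrodu')
·← flux
·→ sums prime(x='16')
·← 16

Answer: {drutra=cruslo, jodesa/, jodesa/brund_op=flux, jodesa/gru/, jodesa/gru/wasnu=wekive}


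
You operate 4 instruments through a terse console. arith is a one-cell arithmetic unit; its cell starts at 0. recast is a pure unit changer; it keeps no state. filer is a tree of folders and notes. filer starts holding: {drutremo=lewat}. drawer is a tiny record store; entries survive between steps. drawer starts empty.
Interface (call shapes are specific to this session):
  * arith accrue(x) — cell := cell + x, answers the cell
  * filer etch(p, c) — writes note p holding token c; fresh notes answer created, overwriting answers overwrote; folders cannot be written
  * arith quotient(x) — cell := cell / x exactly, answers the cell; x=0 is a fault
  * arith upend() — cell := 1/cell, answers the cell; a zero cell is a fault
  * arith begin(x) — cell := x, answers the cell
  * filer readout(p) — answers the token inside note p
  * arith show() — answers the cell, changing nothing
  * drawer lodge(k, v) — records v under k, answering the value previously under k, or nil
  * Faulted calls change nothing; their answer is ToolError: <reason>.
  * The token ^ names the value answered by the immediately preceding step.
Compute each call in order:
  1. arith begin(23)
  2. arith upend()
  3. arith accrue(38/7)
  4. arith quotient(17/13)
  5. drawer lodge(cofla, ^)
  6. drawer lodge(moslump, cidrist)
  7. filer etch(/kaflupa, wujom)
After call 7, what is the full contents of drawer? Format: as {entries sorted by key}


Answer: {cofla=11453/2737, moslump=cidrist}

Derivation:
I invoke arith begin passing x→23, — result: 23.
Calling arith upend(), and see 1/23.
I try arith accrue passing x→38/7, and get 881/161.
I invoke arith quotient passing x→17/13: 11453/2737.
I invoke drawer lodge passing k→cofla, v→^, and see nil.
Then drawer lodge passing k→moslump, v→cidrist, and get nil.
Now I run filer etch passing p→/kaflupa, c→wujom, giving created.


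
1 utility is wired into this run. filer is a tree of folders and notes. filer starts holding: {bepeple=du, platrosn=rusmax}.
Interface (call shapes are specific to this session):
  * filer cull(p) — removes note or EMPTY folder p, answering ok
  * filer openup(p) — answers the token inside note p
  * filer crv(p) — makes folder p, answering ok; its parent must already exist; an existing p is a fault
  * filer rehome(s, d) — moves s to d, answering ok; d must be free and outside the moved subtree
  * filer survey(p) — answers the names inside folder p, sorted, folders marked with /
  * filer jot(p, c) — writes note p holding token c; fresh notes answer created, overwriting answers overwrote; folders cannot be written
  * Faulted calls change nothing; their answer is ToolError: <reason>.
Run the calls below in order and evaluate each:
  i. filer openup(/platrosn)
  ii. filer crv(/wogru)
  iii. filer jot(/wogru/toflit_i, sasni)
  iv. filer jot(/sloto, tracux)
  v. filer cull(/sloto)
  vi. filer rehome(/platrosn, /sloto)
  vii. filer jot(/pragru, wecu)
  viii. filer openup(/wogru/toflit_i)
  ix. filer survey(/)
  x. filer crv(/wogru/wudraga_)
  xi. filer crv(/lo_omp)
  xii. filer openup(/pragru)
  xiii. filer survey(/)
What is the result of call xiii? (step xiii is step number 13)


Now I run filer openup(p=/platrosn), yielding rusmax.
I use filer crv(p=/wogru), and observe ok.
Then filer jot(p=/wogru/toflit_i, c=sasni), — result: created.
I call filer jot(p=/sloto, c=tracux), and get created.
Calling filer cull(p=/sloto), → ok.
I invoke filer rehome(s=/platrosn, d=/sloto), giving ok.
Using filer jot(p=/pragru, c=wecu), yielding created.
Then filer openup(p=/wogru/toflit_i): sasni.
Calling filer survey(p=/), which returns [bepeple, pragru, sloto, wogru/].
Calling filer crv(p=/wogru/wudraga_), yielding ok.
Calling filer crv(p=/lo_omp), which returns ok.
Using filer openup(p=/pragru), and see wecu.
I invoke filer survey(p=/), giving [bepeple, lo_omp/, pragru, sloto, wogru/].

Answer: [bepeple, lo_omp/, pragru, sloto, wogru/]


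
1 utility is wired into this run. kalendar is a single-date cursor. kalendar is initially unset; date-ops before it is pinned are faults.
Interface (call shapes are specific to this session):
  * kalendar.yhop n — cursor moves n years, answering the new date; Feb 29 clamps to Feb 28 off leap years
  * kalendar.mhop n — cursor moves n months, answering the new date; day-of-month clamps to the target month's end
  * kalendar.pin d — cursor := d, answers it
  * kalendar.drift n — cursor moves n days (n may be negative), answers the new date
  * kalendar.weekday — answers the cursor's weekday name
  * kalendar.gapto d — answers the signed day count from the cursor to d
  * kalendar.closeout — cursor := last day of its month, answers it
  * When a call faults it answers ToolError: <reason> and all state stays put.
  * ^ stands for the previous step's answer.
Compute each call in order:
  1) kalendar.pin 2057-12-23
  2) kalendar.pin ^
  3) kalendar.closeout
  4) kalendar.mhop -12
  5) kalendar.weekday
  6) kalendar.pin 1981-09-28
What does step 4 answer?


Answer: 2056-12-31

Derivation:
I run kalendar.pin passing d=2057-12-23, — result: 2057-12-23.
I try kalendar.pin passing d=^: 2057-12-23.
I run kalendar.closeout: 2057-12-31.
Now I run kalendar.mhop passing n=-12, and see 2056-12-31.
I use kalendar.weekday, — result: Sunday.
Next I call kalendar.pin passing d=1981-09-28, and observe 1981-09-28.


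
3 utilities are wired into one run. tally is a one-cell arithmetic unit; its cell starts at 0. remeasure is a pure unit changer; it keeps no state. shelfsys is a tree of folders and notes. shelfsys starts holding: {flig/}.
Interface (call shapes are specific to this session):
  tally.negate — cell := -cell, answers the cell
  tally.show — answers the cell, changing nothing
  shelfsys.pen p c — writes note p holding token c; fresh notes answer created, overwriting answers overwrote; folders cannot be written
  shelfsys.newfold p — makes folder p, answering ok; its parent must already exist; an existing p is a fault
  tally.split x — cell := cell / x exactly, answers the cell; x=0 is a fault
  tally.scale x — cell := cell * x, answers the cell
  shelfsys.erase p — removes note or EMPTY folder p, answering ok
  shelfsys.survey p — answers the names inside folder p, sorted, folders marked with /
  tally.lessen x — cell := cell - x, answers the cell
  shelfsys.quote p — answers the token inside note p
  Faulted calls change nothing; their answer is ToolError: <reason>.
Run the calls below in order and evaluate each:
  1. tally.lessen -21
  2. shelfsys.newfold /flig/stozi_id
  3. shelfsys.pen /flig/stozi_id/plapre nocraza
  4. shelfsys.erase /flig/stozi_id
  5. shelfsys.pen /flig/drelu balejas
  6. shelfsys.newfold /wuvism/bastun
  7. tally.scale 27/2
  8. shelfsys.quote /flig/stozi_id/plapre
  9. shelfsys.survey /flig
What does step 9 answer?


Answer: [drelu, stozi_id/]

Derivation:
> tally.lessen -21
[out] 21
> shelfsys.newfold /flig/stozi_id
[out] ok
> shelfsys.pen /flig/stozi_id/plapre nocraza
[out] created
> shelfsys.erase /flig/stozi_id
[out] ToolError: not empty
> shelfsys.pen /flig/drelu balejas
[out] created
> shelfsys.newfold /wuvism/bastun
[out] ToolError: no parent
> tally.scale 27/2
[out] 567/2
> shelfsys.quote /flig/stozi_id/plapre
[out] nocraza
> shelfsys.survey /flig
[out] [drelu, stozi_id/]


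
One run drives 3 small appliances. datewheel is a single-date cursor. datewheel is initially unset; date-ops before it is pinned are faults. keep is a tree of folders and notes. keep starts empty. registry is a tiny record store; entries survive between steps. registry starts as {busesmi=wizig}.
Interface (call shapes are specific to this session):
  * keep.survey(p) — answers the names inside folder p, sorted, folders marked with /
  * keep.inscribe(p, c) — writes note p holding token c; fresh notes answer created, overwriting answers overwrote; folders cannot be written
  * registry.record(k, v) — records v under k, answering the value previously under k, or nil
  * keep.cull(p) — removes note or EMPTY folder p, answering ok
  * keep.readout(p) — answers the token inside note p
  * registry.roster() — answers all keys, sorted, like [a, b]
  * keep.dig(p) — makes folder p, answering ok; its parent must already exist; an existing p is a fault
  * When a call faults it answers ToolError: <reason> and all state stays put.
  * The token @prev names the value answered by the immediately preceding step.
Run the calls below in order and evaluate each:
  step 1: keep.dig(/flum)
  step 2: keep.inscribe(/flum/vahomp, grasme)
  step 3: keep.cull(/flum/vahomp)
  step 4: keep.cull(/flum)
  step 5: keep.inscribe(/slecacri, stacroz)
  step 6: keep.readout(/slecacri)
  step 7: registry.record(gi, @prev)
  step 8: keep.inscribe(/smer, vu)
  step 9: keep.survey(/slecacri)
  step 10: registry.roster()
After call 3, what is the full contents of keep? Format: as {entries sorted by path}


Now I run keep.dig using p=/flum, — result: ok.
Using keep.inscribe using p=/flum/vahomp, c=grasme, which returns created.
I call keep.cull using p=/flum/vahomp, → ok.
I try keep.cull using p=/flum, — result: ok.
Next I call keep.inscribe using p=/slecacri, c=stacroz, — result: created.
Next I call keep.readout using p=/slecacri, and get stacroz.
Using registry.record using k=gi, v=@prev, → nil.
I run keep.inscribe using p=/smer, c=vu, and get created.
Calling keep.survey using p=/slecacri, yielding ToolError: not a directory.
Invoking registry.roster(), → [busesmi, gi].

Answer: {flum/}


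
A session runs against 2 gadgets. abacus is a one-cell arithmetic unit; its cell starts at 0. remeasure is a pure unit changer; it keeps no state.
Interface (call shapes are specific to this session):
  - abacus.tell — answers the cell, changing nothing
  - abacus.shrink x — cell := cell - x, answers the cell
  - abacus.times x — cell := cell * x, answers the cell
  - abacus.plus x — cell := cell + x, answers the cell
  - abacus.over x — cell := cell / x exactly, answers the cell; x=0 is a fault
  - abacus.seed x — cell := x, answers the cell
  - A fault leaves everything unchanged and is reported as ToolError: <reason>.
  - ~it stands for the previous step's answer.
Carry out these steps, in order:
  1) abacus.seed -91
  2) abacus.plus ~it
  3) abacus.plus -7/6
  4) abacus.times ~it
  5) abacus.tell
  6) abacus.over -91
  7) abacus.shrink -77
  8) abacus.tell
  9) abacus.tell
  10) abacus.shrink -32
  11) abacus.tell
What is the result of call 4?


Answer: 1207801/36

Derivation:
==> seed(x=-91)
<== -91
==> plus(x=~it)
<== -182
==> plus(x=-7/6)
<== -1099/6
==> times(x=~it)
<== 1207801/36
==> tell()
<== 1207801/36
==> over(x=-91)
<== -172543/468
==> shrink(x=-77)
<== -136507/468
==> tell()
<== -136507/468
==> tell()
<== -136507/468
==> shrink(x=-32)
<== -121531/468
==> tell()
<== -121531/468


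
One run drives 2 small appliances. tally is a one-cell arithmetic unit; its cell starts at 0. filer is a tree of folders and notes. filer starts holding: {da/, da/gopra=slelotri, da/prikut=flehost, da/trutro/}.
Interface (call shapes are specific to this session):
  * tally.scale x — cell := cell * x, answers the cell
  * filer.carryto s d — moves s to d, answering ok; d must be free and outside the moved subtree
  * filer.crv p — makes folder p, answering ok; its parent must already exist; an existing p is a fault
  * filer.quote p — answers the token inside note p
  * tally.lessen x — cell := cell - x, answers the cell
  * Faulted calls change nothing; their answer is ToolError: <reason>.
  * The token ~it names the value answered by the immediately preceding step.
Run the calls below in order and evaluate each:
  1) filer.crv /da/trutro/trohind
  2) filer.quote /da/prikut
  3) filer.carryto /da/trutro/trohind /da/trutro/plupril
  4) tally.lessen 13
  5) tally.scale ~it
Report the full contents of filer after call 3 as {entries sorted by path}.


Answer: {da/, da/gopra=slelotri, da/prikut=flehost, da/trutro/, da/trutro/plupril/}

Derivation:
$ crv p=/da/trutro/trohind
= ok
$ quote p=/da/prikut
= flehost
$ carryto s=/da/trutro/trohind d=/da/trutro/plupril
= ok
$ lessen x=13
= -13
$ scale x=~it
= 169


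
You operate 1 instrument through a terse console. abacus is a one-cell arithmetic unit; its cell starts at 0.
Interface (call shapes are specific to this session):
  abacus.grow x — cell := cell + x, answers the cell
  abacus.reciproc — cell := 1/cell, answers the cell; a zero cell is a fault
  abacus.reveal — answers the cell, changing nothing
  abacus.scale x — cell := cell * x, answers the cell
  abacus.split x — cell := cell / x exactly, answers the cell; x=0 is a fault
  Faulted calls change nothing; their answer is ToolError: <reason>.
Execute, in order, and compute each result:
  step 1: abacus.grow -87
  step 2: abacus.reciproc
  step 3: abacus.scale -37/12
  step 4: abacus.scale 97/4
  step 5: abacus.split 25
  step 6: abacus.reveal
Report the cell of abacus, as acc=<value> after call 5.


Answer: acc=3589/104400

Derivation:
Act: abacus.grow[x→-87]
Obs: -87
Act: abacus.reciproc[]
Obs: -1/87
Act: abacus.scale[x→-37/12]
Obs: 37/1044
Act: abacus.scale[x→97/4]
Obs: 3589/4176
Act: abacus.split[x→25]
Obs: 3589/104400
Act: abacus.reveal[]
Obs: 3589/104400


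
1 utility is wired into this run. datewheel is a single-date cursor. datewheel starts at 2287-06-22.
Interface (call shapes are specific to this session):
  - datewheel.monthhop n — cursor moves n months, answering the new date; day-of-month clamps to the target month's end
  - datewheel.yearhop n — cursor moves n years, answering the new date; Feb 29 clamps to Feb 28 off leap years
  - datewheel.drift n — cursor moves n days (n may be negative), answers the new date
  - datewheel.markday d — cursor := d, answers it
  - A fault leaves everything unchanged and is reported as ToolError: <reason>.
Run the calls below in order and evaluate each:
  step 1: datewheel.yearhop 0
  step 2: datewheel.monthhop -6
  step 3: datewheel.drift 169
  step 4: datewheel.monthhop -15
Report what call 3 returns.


$ datewheel.yearhop n=0
[out] 2287-06-22
$ datewheel.monthhop n=-6
[out] 2286-12-22
$ datewheel.drift n=169
[out] 2287-06-09
$ datewheel.monthhop n=-15
[out] 2286-03-09

Answer: 2287-06-09


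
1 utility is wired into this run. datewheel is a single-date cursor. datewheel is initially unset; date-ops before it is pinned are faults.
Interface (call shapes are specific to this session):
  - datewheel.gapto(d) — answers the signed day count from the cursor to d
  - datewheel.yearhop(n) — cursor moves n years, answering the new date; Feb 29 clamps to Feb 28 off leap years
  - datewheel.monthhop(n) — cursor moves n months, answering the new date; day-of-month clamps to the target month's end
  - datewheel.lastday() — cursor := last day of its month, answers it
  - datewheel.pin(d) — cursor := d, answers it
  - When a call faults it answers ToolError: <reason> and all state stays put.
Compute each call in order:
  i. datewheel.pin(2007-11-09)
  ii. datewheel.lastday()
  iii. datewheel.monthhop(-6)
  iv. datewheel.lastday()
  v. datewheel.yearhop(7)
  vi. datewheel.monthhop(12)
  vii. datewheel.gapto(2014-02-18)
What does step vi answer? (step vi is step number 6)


Invoking datewheel.pin(d→2007-11-09), yielding 2007-11-09.
I run datewheel.lastday(), which returns 2007-11-30.
Next I call datewheel.monthhop(n→-6): 2007-05-30.
I call datewheel.lastday(), → 2007-05-31.
I call datewheel.yearhop(n→7), and get 2014-05-31.
I try datewheel.monthhop(n→12), and observe 2015-05-31.
Using datewheel.gapto(d→2014-02-18), yielding -467.

Answer: 2015-05-31


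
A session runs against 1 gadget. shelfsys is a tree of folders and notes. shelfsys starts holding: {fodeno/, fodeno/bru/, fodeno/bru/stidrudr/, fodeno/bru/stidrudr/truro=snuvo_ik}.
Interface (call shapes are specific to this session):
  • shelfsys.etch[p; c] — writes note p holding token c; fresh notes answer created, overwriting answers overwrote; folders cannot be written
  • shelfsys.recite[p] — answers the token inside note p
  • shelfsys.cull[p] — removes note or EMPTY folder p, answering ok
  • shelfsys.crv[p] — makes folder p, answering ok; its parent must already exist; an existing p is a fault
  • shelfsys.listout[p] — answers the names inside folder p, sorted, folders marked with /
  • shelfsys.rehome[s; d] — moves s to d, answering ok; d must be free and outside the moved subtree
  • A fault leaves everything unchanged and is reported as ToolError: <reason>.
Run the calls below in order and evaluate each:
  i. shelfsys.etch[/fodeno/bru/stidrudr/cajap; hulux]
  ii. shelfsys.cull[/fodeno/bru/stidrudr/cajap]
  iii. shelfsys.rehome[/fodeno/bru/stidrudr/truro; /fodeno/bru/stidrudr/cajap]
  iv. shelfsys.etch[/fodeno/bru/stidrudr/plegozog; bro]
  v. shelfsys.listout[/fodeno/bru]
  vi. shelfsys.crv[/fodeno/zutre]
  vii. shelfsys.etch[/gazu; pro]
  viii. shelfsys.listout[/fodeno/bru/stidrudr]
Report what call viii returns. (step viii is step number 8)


Then shelfsys.etch(p→/fodeno/bru/stidrudr/cajap, c→hulux): created.
I call shelfsys.cull(p→/fodeno/bru/stidrudr/cajap), and get ok.
I call shelfsys.rehome(s→/fodeno/bru/stidrudr/truro, d→/fodeno/bru/stidrudr/cajap), and see ok.
Next I call shelfsys.etch(p→/fodeno/bru/stidrudr/plegozog, c→bro), and get created.
Then shelfsys.listout(p→/fodeno/bru), → [stidrudr/].
I try shelfsys.crv(p→/fodeno/zutre), giving ok.
I invoke shelfsys.etch(p→/gazu, c→pro), → created.
Invoking shelfsys.listout(p→/fodeno/bru/stidrudr), → [cajap, plegozog].

Answer: [cajap, plegozog]


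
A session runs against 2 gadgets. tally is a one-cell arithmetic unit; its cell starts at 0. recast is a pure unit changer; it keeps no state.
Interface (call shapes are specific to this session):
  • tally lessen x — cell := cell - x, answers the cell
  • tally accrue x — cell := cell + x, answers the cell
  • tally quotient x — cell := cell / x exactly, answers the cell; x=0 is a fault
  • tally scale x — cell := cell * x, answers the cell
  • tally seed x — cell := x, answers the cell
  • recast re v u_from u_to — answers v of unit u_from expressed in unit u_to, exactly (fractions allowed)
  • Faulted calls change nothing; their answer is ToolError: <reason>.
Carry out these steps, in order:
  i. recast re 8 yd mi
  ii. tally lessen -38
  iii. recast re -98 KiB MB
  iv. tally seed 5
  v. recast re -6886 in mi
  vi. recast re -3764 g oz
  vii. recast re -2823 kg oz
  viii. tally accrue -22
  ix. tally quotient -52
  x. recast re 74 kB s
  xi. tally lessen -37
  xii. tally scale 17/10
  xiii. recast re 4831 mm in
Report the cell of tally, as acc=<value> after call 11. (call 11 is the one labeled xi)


;; recast re(8, yd, mi) == 1/220
;; tally lessen(-38) == 38
;; recast re(-98, KiB, MB) == -1568/15625
;; tally seed(5) == 5
;; recast re(-6886, in, mi) == -313/2880
;; recast re(-3764, g, oz) == -6022400000/45359237
;; recast re(-2823, kg, oz) == -4516800000000/45359237
;; tally accrue(-22) == -17
;; tally quotient(-52) == 17/52
;; recast re(74, kB, s) == ToolError: incompatible units
;; tally lessen(-37) == 1941/52
;; tally scale(17/10) == 32997/520
;; recast re(4831, mm, in) == 24155/127

Answer: acc=1941/52


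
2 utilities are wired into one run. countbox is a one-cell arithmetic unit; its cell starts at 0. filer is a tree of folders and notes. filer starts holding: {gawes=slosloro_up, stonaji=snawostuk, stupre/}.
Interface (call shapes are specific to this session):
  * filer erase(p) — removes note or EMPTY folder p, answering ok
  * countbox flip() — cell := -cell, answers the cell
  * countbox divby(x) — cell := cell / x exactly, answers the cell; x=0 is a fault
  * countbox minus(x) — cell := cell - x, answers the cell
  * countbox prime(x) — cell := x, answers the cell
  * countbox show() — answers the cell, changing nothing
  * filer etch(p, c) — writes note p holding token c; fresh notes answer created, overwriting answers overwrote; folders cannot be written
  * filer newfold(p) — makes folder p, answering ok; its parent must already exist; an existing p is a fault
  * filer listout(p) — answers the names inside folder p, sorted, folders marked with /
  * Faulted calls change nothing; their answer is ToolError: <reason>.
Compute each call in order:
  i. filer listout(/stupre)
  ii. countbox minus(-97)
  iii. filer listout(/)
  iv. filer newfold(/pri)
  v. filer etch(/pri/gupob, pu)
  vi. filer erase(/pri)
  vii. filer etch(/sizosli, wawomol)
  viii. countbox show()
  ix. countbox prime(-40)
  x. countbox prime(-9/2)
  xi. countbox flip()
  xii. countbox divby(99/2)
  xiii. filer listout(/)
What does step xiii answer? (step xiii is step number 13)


-- 1. filer listout(p: /stupre) == []
-- 2. countbox minus(x: -97) == 97
-- 3. filer listout(p: /) == [gawes, stonaji, stupre/]
-- 4. filer newfold(p: /pri) == ok
-- 5. filer etch(p: /pri/gupob, c: pu) == created
-- 6. filer erase(p: /pri) == ToolError: not empty
-- 7. filer etch(p: /sizosli, c: wawomol) == created
-- 8. countbox show() == 97
-- 9. countbox prime(x: -40) == -40
-- 10. countbox prime(x: -9/2) == -9/2
-- 11. countbox flip() == 9/2
-- 12. countbox divby(x: 99/2) == 1/11
-- 13. filer listout(p: /) == [gawes, pri/, sizosli, stonaji, stupre/]

Answer: [gawes, pri/, sizosli, stonaji, stupre/]


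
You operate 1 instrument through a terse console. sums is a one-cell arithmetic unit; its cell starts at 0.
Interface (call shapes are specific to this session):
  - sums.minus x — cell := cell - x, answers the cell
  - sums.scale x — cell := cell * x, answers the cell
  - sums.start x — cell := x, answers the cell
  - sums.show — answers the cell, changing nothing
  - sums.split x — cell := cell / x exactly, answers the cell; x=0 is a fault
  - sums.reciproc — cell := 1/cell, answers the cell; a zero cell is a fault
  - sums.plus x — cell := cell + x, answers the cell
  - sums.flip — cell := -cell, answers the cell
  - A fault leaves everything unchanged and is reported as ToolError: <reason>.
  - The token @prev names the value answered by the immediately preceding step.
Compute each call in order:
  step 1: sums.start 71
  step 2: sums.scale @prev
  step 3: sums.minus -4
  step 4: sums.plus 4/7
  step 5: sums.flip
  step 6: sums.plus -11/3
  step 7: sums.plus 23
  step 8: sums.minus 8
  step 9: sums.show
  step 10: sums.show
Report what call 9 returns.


Answer: -105719/21

Derivation:
Do: sums.start[x='71']
See: 71
Do: sums.scale[x='@prev']
See: 5041
Do: sums.minus[x='-4']
See: 5045
Do: sums.plus[x='4/7']
See: 35319/7
Do: sums.flip[]
See: -35319/7
Do: sums.plus[x='-11/3']
See: -106034/21
Do: sums.plus[x='23']
See: -105551/21
Do: sums.minus[x='8']
See: -105719/21
Do: sums.show[]
See: -105719/21
Do: sums.show[]
See: -105719/21


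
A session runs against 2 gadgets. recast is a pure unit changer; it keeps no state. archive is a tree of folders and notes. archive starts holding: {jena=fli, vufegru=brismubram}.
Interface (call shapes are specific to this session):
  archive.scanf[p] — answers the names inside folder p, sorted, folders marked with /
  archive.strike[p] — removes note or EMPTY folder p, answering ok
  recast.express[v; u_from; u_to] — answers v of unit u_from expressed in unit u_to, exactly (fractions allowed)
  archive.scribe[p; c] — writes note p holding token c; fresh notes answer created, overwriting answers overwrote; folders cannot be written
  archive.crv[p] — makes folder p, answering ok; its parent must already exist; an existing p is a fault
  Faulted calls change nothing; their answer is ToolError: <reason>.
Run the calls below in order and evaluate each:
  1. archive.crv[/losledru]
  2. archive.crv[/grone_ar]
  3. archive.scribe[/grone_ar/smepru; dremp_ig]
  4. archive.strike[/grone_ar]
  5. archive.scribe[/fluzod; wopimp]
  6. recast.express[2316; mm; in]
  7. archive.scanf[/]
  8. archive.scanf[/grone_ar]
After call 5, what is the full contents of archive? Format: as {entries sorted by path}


-> crv(/losledru)
<- ok
-> crv(/grone_ar)
<- ok
-> scribe(/grone_ar/smepru, dremp_ig)
<- created
-> strike(/grone_ar)
<- ToolError: not empty
-> scribe(/fluzod, wopimp)
<- created
-> express(2316, mm, in)
<- 11580/127
-> scanf(/)
<- [fluzod, grone_ar/, jena, losledru/, vufegru]
-> scanf(/grone_ar)
<- [smepru]

Answer: {fluzod=wopimp, grone_ar/, grone_ar/smepru=dremp_ig, jena=fli, losledru/, vufegru=brismubram}


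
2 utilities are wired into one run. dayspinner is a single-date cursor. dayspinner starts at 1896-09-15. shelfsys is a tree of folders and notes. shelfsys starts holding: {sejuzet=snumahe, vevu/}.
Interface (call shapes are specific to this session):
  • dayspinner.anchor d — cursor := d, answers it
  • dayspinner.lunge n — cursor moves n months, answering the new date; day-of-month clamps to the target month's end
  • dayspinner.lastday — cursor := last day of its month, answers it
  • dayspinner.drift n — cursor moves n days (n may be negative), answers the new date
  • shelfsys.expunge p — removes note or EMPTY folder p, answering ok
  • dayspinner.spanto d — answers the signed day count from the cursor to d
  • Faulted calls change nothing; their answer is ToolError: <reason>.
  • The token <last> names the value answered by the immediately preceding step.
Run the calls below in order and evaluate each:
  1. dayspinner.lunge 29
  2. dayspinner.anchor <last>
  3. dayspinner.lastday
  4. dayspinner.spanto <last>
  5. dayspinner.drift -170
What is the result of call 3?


Answer: 1899-02-28

Derivation:
·→ lunge(n=29)
·← 1899-02-15
·→ anchor(d=<last>)
·← 1899-02-15
·→ lastday()
·← 1899-02-28
·→ spanto(d=<last>)
·← 0
·→ drift(n=-170)
·← 1898-09-11


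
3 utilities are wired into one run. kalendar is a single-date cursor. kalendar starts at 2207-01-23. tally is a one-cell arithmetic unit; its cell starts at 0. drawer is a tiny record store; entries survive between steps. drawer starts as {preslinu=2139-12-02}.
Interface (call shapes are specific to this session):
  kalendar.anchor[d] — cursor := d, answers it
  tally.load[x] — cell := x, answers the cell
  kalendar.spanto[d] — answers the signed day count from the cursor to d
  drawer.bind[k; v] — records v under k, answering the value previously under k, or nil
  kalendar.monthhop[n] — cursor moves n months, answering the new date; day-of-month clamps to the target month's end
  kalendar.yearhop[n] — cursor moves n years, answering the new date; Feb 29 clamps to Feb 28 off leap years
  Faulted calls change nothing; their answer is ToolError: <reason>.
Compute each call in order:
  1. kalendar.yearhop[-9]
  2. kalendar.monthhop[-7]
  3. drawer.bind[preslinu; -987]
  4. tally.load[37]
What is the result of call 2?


>> yearhop(n=-9)
<< 2198-01-23
>> monthhop(n=-7)
<< 2197-06-23
>> bind(k=preslinu, v=-987)
<< 2139-12-02
>> load(x=37)
<< 37

Answer: 2197-06-23


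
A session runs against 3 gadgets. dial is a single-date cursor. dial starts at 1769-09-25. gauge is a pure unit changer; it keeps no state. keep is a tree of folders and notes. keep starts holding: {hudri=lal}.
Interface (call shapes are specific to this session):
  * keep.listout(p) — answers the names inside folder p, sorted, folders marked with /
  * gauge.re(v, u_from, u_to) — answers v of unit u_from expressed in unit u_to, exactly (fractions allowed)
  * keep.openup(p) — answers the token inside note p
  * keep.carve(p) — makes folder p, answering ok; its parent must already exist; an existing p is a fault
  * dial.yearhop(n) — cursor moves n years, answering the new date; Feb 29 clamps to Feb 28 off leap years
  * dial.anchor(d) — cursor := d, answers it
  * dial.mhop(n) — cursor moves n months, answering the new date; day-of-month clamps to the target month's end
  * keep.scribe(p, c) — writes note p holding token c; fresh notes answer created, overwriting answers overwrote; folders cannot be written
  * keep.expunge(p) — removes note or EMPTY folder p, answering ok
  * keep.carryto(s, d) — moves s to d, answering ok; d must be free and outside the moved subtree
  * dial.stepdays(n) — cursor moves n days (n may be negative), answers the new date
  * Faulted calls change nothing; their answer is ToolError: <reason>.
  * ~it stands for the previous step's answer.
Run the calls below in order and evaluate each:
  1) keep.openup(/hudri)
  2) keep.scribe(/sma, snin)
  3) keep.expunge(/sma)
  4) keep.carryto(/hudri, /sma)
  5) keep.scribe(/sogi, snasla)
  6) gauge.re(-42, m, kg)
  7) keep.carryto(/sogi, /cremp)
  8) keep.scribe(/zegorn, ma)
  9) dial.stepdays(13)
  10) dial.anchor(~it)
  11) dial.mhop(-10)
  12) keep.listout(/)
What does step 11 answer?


Answer: 1768-12-08

Derivation:
% openup(p='/hudri') == lal
% scribe(p='/sma', c='snin') == created
% expunge(p='/sma') == ok
% carryto(s='/hudri', d='/sma') == ok
% scribe(p='/sogi', c='snasla') == created
% re(v='-42', u_from='m', u_to='kg') == ToolError: incompatible units
% carryto(s='/sogi', d='/cremp') == ok
% scribe(p='/zegorn', c='ma') == created
% stepdays(n='13') == 1769-10-08
% anchor(d='~it') == 1769-10-08
% mhop(n='-10') == 1768-12-08
% listout(p='/') == [cremp, sma, zegorn]


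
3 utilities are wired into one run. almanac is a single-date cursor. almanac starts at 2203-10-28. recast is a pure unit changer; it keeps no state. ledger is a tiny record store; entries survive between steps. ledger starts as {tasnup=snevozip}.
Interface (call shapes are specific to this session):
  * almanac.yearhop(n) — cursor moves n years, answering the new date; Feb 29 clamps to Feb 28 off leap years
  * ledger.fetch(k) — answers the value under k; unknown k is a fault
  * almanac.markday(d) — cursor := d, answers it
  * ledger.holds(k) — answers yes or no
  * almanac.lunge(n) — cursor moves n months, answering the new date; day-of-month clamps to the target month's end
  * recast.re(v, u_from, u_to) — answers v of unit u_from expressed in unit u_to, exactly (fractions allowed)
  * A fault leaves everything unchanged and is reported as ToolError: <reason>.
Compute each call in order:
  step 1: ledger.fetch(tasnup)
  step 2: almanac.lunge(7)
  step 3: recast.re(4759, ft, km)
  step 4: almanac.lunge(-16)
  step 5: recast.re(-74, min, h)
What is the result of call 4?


==> fetch(k: tasnup)
<== snevozip
==> lunge(n: 7)
<== 2204-05-28
==> re(v: 4759, u_from: ft, u_to: km)
<== 1813179/1250000
==> lunge(n: -16)
<== 2203-01-28
==> re(v: -74, u_from: min, u_to: h)
<== -37/30

Answer: 2203-01-28


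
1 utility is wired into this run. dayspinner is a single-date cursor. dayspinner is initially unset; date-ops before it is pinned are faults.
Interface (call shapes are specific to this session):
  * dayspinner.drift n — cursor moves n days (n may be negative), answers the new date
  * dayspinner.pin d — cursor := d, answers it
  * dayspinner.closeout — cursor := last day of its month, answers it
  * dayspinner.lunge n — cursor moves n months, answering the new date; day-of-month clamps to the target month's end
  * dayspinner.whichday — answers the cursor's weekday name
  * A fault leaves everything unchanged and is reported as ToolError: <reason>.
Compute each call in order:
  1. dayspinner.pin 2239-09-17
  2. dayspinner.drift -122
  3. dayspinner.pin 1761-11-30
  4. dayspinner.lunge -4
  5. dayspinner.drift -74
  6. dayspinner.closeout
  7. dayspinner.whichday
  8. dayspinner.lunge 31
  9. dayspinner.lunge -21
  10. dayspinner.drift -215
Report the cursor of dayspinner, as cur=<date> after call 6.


Answer: cur=1761-05-31

Derivation:
Now I run dayspinner.pin with d→2239-09-17, → 2239-09-17.
I call dayspinner.drift with n→-122: 2239-05-18.
Then dayspinner.pin with d→1761-11-30, giving 1761-11-30.
Calling dayspinner.lunge with n→-4, — result: 1761-07-30.
I invoke dayspinner.drift with n→-74, and observe 1761-05-17.
Calling dayspinner.closeout(), and observe 1761-05-31.
Next I call dayspinner.whichday, and observe Sunday.
Using dayspinner.lunge with n→31, which returns 1763-12-31.
I run dayspinner.lunge with n→-21, giving 1762-03-31.
Calling dayspinner.drift with n→-215, and see 1761-08-28.


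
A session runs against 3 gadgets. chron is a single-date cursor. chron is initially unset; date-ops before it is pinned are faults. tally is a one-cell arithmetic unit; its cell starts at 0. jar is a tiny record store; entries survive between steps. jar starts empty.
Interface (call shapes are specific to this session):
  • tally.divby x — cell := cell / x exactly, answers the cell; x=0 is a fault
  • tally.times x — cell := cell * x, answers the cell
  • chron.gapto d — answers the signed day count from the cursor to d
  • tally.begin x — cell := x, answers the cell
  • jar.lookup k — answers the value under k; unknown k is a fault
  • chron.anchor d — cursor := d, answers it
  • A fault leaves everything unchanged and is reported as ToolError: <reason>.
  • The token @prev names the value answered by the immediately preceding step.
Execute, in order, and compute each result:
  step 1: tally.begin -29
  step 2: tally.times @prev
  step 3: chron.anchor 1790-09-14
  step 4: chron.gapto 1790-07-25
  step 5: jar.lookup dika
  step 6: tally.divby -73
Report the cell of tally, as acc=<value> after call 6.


Using tally.begin(x: -29): -29.
I call tally.times(x: @prev), which returns 841.
Calling chron.anchor(d: 1790-09-14), and see 1790-09-14.
Then chron.gapto(d: 1790-07-25), and observe -51.
I use jar.lookup(k: dika), and observe ToolError: no such key dika.
I use tally.divby(x: -73), yielding -841/73.

Answer: acc=-841/73


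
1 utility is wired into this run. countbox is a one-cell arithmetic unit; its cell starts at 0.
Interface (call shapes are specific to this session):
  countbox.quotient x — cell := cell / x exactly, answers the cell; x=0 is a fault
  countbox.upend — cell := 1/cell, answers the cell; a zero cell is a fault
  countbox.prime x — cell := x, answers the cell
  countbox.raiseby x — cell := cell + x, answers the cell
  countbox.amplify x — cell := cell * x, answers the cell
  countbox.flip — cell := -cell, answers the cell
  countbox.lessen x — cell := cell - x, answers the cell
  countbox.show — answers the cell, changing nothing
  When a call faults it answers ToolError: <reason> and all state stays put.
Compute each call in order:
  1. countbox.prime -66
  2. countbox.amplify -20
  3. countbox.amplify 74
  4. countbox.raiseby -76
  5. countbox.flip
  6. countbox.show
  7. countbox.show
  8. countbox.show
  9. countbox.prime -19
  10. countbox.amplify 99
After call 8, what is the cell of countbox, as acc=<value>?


Answer: acc=-97604

Derivation:
! 1. countbox.prime(x→-66) == -66
! 2. countbox.amplify(x→-20) == 1320
! 3. countbox.amplify(x→74) == 97680
! 4. countbox.raiseby(x→-76) == 97604
! 5. countbox.flip() == -97604
! 6. countbox.show() == -97604
! 7. countbox.show() == -97604
! 8. countbox.show() == -97604
! 9. countbox.prime(x→-19) == -19
! 10. countbox.amplify(x→99) == -1881
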